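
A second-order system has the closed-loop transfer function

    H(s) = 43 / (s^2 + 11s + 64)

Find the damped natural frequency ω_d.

ω_d ≈ 5.809 rad/s

Comparing s^2 + 11s + 64 to s^2 + 2ζωₙs + ωₙ²: ωₙ = 8 rad/s and ζ = 11/(2·8) = 0.6875.
ζωₙ = 11/2 = 5.5, so ω_d = ωₙ√(1−ζ²) = √(ωₙ² − (ζωₙ)²) = √(64 − 5.5²) = √33.75 ≈ 5.809 rad/s.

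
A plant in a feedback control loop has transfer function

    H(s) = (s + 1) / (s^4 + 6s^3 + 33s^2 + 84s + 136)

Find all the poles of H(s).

s = -2 + 2j, -2 - 2j, -1 + 4j, -1 - 4j

The poles are the roots of the denominator s^4 + 6s^3 + 33s^2 + 84s + 136 = 0.
No real roots exist; factor into two real quadratics: (s^2 + 4s + 8)(s^2 + 2s + 17) = 0.
Each quadratic gives a conjugate pair via the quadratic formula.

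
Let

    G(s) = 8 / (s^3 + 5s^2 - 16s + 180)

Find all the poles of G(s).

The poles are the roots of the denominator s^3 + 5s^2 - 16s + 180 = 0.
Trying s = -9: the polynomial evaluates to 0, so (s + 9) is a factor.
Dividing out leaves s^2 - 4s + 20 = 0.
The quadratic formula then gives s = 2 ± 4j.

s = 2 + 4j, 2 - 4j, -9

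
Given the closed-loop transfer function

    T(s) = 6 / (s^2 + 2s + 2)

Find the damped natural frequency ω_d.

Comparing s^2 + 2s + 2 to s^2 + 2ζωₙs + ωₙ²: ωₙ = √2 ≈ 1.414 rad/s and ζ = 2/(2·√2) ≈ 0.7071.
ζωₙ = 2/2 = 1, so ω_d = ωₙ√(1−ζ²) = √(ωₙ² − (ζωₙ)²) = √(2 − 1²) = √1 = 1 rad/s.

ω_d = 1 rad/s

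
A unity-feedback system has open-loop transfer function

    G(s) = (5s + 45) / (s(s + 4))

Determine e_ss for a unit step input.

e_ss = 0

G(s) has one pole at the origin.
This is a Type 1 system; for a step input the steady-state error is zero.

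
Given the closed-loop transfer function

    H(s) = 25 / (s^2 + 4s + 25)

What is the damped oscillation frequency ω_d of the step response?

Comparing s^2 + 4s + 25 to s^2 + 2ζωₙs + ωₙ²: ωₙ = 5 rad/s and ζ = 4/(2·5) = 0.4.
ζωₙ = 4/2 = 2, so ω_d = ωₙ√(1−ζ²) = √(ωₙ² − (ζωₙ)²) = √(25 − 2²) = √21 ≈ 4.583 rad/s.

ω_d ≈ 4.583 rad/s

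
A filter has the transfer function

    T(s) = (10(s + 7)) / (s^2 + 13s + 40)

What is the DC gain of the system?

Set s = 0: T(0) = (70) / (40) = 7/4.

T(0) = 7/4 ≈ 1.750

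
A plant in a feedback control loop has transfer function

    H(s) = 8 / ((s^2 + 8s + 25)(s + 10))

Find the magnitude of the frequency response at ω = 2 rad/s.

Substitute s = j2: numerator = 8, denominator = 178 + j202.
|H(j2)| = |8| / |178 + j202| = 8 / 269.24 ≈ 0.02971.

|H(j2)| ≈ 0.02971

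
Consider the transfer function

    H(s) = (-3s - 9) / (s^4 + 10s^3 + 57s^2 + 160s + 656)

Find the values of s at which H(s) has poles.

The poles are the roots of the denominator s^4 + 10s^3 + 57s^2 + 160s + 656 = 0.
No real roots exist; factor into two real quadratics: (s^2 + 16)(s^2 + 10s + 41) = 0.
Each quadratic gives a conjugate pair via the quadratic formula.

s = ±4j, -5 ± 4j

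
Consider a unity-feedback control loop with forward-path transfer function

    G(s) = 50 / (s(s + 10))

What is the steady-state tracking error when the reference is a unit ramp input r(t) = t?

G(s) has one pole at the origin.
This is a Type 1 system. Kv = lim_{s→0} s·G(s) = 50/10 = 5.
e_ss = 1/Kv = 1/(5) = 1/5 ≈ 0.2000.

e_ss = 0.2000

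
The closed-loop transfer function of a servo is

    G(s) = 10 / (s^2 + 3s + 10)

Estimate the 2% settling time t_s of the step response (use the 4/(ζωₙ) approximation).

t_s ≈ 2.667 s

Comparing s^2 + 3s + 10 to s^2 + 2ζωₙs + ωₙ²: ωₙ = √10 ≈ 3.162 rad/s and ζ = 3/(2·√10) ≈ 0.4743.
ζωₙ = 3/2 = 1.5, so t_s ≈ 4/(ζωₙ) = 4/1.5 ≈ 2.667 s.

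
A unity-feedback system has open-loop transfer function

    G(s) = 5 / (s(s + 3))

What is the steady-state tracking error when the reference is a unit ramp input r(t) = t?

G(s) has one pole at the origin.
This is a Type 1 system. Kv = lim_{s→0} s·G(s) = 5/3.
e_ss = 1/Kv = 1/(5/3) = 3/5 ≈ 0.6000.

e_ss = 0.6000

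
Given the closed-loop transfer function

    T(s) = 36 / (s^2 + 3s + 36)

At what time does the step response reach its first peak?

t_p ≈ 0.5408 s

Comparing s^2 + 3s + 36 to s^2 + 2ζωₙs + ωₙ²: ωₙ = 6 rad/s and ζ = 3/(2·6) = 0.25.
ζωₙ = 3/2 = 1.5, so ω_d = ωₙ√(1−ζ²) = √(ωₙ² − (ζωₙ)²) = √(36 − 1.5²) = √33.75 ≈ 5.809 rad/s.
t_p = π/ω_d = π/5.809 ≈ 0.5408 s.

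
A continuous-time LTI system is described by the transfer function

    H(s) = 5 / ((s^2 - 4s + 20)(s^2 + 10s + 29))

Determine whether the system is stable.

The poles can be read from the denominator factors: s = 2 + 4j, 2 - 4j, -5 + 2j, -5 - 2j.
Since the pole(s) at s = 2 ± 4j lie in the right half-plane, the system is unstable.

unstable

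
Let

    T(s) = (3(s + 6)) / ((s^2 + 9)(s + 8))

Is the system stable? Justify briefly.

The poles can be read from the denominator factors: s = 3j, -3j, -8.
Since the simple pole(s) at s = 3j, -3j lie on the jω-axis with none in the right half-plane, the system is marginally stable.

marginally stable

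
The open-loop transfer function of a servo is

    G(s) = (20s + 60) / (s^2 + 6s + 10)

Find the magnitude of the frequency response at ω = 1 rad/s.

|G(j1)| ≈ 5.847

Substitute s = j1: numerator = 60 + j20, denominator = 9 + j6.
|G(j1)| = |60 + j20| / |9 + j6| = 63.246 / 10.817 ≈ 5.847.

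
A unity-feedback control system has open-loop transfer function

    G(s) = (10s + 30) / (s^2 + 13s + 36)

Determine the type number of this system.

The denominator has no factor of s at the origin — no free integrator — so this is a Type 0 system.

Type 0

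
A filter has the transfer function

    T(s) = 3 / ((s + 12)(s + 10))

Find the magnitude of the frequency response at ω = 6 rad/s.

Substitute s = j6: numerator = 3, denominator = 84 + j132.
|T(j6)| = |3| / |84 + j132| = 3 / 156.46 ≈ 0.01917.

|T(j6)| ≈ 0.01917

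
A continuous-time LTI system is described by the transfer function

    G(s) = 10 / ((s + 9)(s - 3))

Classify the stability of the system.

The poles can be read from the denominator factors: s = -9, 3.
Since the pole(s) at s = 3 lie in the right half-plane, the system is unstable.

unstable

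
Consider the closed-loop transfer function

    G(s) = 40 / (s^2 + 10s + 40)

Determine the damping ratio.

ζ ≈ 0.7906

Compare the denominator to the standard form s^2 + 2ζωₙs + ωₙ².
ωₙ² = 40, so ωₙ = √40 ≈ 6.325 rad/s.
2ζωₙ = 10, so ζ = 10/(2·√40) ≈ 0.7906.
With ζ = 0.7906 the response is underdamped.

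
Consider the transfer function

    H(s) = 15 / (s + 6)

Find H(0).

Set s = 0: H(0) = (15) / (6) = 5/2.

H(0) = 5/2 ≈ 2.500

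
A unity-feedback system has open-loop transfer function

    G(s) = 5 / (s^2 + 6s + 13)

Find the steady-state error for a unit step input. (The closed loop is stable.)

G(s) has no poles at the origin.
This is a Type 0 system. Kp = lim_{s→0} G(s) = 5/13.
e_ss = 1/(1 + Kp) = 1/(1 + 5/13) = 13/18 ≈ 0.7222.

e_ss = 0.7222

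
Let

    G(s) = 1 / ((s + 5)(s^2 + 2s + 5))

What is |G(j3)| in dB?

|G(j3)|_dB ≈ -32.5 dB

Substitute s = j3: numerator = 1, denominator = -38 + j18.
|G(j3)| = |1| / |-38 + j18| = 1 / 42.048 ≈ 0.02378.
In decibels: 20·log₁₀(0.02378) ≈ -32.5 dB.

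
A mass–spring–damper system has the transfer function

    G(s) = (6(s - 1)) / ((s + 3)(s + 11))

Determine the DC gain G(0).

G(0) = -2/11 ≈ -0.1818

At s = 0 each factor (s + a) contributes a and each (s^2 + bs + c) contributes c.
G(0) = 6·(-1) / ((3) · (11)) = -6/33 = -2/11.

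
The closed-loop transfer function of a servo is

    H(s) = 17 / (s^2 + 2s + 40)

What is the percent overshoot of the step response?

Comparing s^2 + 2s + 40 to s^2 + 2ζωₙs + ωₙ²: ωₙ = √40 ≈ 6.325 rad/s and ζ = 2/(2·√40) ≈ 0.1581.
%OS = 100·exp(−πζ/√(1−ζ²)) = 100·exp(−π·0.1581/√(1−0.1581²)) ≈ 60.5%.

%OS ≈ 60.5%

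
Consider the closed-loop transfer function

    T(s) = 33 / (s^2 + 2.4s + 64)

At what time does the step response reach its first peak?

Comparing s^2 + 2.4s + 64 to s^2 + 2ζωₙs + ωₙ²: ωₙ = 8 rad/s and ζ = 2.4/(2·8) = 0.15.
ζωₙ = 2.4/2 = 1.2, so ω_d = ωₙ√(1−ζ²) = √(ωₙ² − (ζωₙ)²) = √(64 − 1.2²) = √62.56 ≈ 7.909 rad/s.
t_p = π/ω_d = π/7.909 ≈ 0.3972 s.

t_p ≈ 0.3972 s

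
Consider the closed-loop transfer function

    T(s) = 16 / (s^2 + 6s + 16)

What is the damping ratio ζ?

ζ = 0.75

Compare the denominator to the standard form s^2 + 2ζωₙs + ωₙ².
ωₙ² = 16, so ωₙ = 4 rad/s.
2ζωₙ = 6, so ζ = 6/(2·4) = 0.75.
With ζ = 0.75 the response is underdamped.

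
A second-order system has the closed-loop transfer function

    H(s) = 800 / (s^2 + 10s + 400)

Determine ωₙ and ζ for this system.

ωₙ = 20 rad/s, ζ = 0.25

Compare the denominator to the standard form s^2 + 2ζωₙs + ωₙ².
ωₙ² = 400, so ωₙ = 20 rad/s.
2ζωₙ = 10, so ζ = 10/(2·20) = 0.25.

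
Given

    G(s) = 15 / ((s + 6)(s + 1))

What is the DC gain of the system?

G(0) = 5/2 ≈ 2.500

Set s = 0: G(0) = (15) / (6) = 5/2.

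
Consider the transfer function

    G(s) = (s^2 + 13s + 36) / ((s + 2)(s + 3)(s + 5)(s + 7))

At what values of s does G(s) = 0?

s = -9, -4

Set the numerator to zero: s^2 + 13s + 36 = 0.
Factoring: (s + 9)(s + 4) = 0.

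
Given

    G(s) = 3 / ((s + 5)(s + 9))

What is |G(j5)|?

|G(j5)| ≈ 0.04121

Substitute s = j5: numerator = 3, denominator = 20 + j70.
|G(j5)| = |3| / |20 + j70| = 3 / 72.801 ≈ 0.04121.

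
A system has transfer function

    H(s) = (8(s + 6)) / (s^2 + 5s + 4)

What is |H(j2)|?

Substitute s = j2: numerator = 48 + j16, denominator = j10.
|H(j2)| = |48 + j16| / |j10| = 50.596 / 10 ≈ 5.060.

|H(j2)| ≈ 5.060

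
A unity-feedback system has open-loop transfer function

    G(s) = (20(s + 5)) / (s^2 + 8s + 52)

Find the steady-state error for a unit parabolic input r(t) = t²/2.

e_ss = ∞

G(s) has no poles at the origin.
This is a Type 0 system; Ka = lim_{s→0} s^2·G(s) = 0, so the steady-state error for a parabola input is infinite.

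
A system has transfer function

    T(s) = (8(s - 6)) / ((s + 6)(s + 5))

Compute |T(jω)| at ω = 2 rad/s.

Substitute s = j2: numerator = -48 + j16, denominator = 26 + j22.
|T(j2)| = |-48 + j16| / |26 + j22| = 50.596 / 34.059 ≈ 1.486.

|T(j2)| ≈ 1.486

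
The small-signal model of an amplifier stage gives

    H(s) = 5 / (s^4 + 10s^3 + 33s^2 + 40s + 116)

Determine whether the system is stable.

The denominator s^4 + 10s^3 + 33s^2 + 40s + 116 factors as (s^2 + 4)(s^2 + 10s + 29), giving poles at s = 2j, -2j, -5 + 2j, -5 - 2j.
Since the simple pole(s) at s = ±2j lie on the jω-axis with none in the right half-plane, the system is marginally stable.

marginally stable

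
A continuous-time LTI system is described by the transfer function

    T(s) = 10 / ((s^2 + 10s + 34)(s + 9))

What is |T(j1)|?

|T(j1)| ≈ 0.03203

Substitute s = j1: numerator = 10, denominator = 287 + j123.
|T(j1)| = |10| / |287 + j123| = 10 / 312.25 ≈ 0.03203.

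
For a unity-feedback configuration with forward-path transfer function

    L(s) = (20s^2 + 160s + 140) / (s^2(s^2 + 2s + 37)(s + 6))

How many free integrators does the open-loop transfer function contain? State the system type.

The denominator has 2 factors of s at the origin (free integrators), so this is a Type 2 system.

Type 2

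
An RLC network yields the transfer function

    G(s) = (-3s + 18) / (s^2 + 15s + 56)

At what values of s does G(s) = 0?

Set the numerator to zero: -3s + 18 = 0, i.e. -3·(s - 6) = 0.
So s = 6.

s = 6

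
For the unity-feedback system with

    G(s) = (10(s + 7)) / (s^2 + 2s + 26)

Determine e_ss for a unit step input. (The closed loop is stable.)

e_ss = 0.2708

G(s) has no poles at the origin.
This is a Type 0 system. Kp = lim_{s→0} G(s) = 70/26 = 35/13.
e_ss = 1/(1 + Kp) = 1/(1 + 35/13) = 13/48 ≈ 0.2708.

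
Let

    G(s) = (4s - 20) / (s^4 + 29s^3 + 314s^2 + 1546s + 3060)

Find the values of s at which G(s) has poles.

s = -9, -5 + 3j, -5 - 3j, -10

The poles are the roots of the denominator s^4 + 29s^3 + 314s^2 + 1546s + 3060 = 0.
Trying s = -9: the polynomial evaluates to 0, so (s + 9) is a factor.
Dividing out leaves s^3 + 20s^2 + 134s + 340 = 0.
This factors further as (s^2 + 10s + 34)(s + 10) = 0.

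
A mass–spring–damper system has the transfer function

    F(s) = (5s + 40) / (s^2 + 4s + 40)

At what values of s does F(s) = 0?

Set the numerator to zero: 5s + 40 = 0, i.e. 5·(s + 8) = 0.
So s = -8.

s = -8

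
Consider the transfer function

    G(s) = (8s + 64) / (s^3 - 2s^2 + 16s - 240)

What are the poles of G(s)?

The poles are the roots of the denominator s^3 - 2s^2 + 16s - 240 = 0.
Trying s = 6: the polynomial evaluates to 0, so (s - 6) is a factor.
Dividing out leaves s^2 + 4s + 40 = 0.
The quadratic formula then gives s = -2 ± 6j.

s = -2 ± 6j, 6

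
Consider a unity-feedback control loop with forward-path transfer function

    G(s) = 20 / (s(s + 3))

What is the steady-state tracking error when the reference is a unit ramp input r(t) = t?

e_ss = 0.1500

G(s) has one pole at the origin.
This is a Type 1 system. Kv = lim_{s→0} s·G(s) = 20/3.
e_ss = 1/Kv = 1/(20/3) = 3/20 ≈ 0.1500.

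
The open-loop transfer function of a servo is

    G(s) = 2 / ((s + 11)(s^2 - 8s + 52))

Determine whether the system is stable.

The poles can be read from the denominator factors: s = -11, 4 + 6j, 4 - 6j.
Since the pole(s) at s = 4 ± 6j lie in the right half-plane, the system is unstable.

unstable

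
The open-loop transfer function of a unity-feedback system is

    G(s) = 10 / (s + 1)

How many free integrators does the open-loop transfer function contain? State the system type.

Type 0

The denominator has no factor of s at the origin — no free integrator — so this is a Type 0 system.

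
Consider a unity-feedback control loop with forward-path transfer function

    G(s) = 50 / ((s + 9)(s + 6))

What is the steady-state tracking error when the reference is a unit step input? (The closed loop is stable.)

G(s) has no poles at the origin.
This is a Type 0 system. Kp = lim_{s→0} G(s) = 50/54 = 25/27.
e_ss = 1/(1 + Kp) = 1/(1 + 25/27) = 27/52 ≈ 0.5192.

e_ss = 0.5192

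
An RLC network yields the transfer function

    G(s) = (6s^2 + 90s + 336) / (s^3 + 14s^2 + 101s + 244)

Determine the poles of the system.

s = -4, -5 ± 6j

The poles are the roots of the denominator s^3 + 14s^2 + 101s + 244 = 0.
Trying s = -4: the polynomial evaluates to 0, so (s + 4) is a factor.
Dividing out leaves s^2 + 10s + 61 = 0.
The quadratic formula then gives s = -5 ± 6j.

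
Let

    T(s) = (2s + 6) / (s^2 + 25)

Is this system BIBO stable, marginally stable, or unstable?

marginally stable

The denominator s^2 + 25 factors as (s^2 + 25), giving poles at s = 5j, -5j.
Since the simple pole(s) at s = ±5j lie on the jω-axis with none in the right half-plane, the system is marginally stable.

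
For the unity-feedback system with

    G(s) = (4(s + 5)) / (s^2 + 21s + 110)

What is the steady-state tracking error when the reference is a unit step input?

e_ss = 0.8462

G(s) has no poles at the origin.
This is a Type 0 system. Kp = lim_{s→0} G(s) = 20/110 = 2/11.
e_ss = 1/(1 + Kp) = 1/(1 + 2/11) = 11/13 ≈ 0.8462.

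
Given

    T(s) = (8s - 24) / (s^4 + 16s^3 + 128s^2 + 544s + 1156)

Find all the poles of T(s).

s = -3 + 5j, -3 - 5j, -5 + 3j, -5 - 3j

The poles are the roots of the denominator s^4 + 16s^3 + 128s^2 + 544s + 1156 = 0.
No real roots exist; factor into two real quadratics: (s^2 + 6s + 34)(s^2 + 10s + 34) = 0.
Each quadratic gives a conjugate pair via the quadratic formula.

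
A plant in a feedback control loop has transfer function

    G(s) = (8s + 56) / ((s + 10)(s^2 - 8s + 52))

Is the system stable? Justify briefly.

The poles can be read from the denominator factors: s = -10, 4 + 6j, 4 - 6j.
Since the pole(s) at s = 4 ± 6j lie in the right half-plane, the system is unstable.

unstable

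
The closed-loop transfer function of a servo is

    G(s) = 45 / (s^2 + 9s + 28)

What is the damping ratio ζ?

ζ ≈ 0.8504

Compare the denominator to the standard form s^2 + 2ζωₙs + ωₙ².
ωₙ² = 28, so ωₙ = √28 ≈ 5.292 rad/s.
2ζωₙ = 9, so ζ = 9/(2·√28) ≈ 0.8504.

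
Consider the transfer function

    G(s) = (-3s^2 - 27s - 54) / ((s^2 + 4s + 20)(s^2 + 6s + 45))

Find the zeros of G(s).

Set the numerator to zero: -3s^2 - 27s - 54 = 0, i.e. -3·(s^2 + 9s + 18) = 0.
Factoring: (s + 3)(s + 6) = 0.

s = -3, -6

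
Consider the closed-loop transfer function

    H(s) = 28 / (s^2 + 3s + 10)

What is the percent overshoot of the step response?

Comparing s^2 + 3s + 10 to s^2 + 2ζωₙs + ωₙ²: ωₙ = √10 ≈ 3.162 rad/s and ζ = 3/(2·√10) ≈ 0.4743.
%OS = 100·exp(−πζ/√(1−ζ²)) = 100·exp(−π·0.4743/√(1−0.4743²)) ≈ 18.4%.

%OS ≈ 18.4%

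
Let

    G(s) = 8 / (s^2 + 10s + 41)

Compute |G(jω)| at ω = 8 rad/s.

Substitute s = j8: numerator = 8, denominator = -23 + j80.
|G(j8)| = |8| / |-23 + j80| = 8 / 83.241 ≈ 0.09611.

|G(j8)| ≈ 0.09611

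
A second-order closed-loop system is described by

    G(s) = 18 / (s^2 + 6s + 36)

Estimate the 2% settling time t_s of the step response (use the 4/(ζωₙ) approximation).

Comparing s^2 + 6s + 36 to s^2 + 2ζωₙs + ωₙ²: ωₙ = 6 rad/s and ζ = 6/(2·6) = 0.5.
ζωₙ = 6/2 = 3, so t_s ≈ 4/(ζωₙ) = 4/3 ≈ 1.333 s.

t_s ≈ 1.333 s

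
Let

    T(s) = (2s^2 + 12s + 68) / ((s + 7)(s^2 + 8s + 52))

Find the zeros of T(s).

Set the numerator to zero: 2s^2 + 12s + 68 = 0, i.e. 2·(s^2 + 6s + 34) = 0.
Factoring: (s^2 + 6s + 34) = 0.

s = -3 ± 5j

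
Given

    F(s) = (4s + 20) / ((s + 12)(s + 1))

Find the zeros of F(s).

s = -5

Set the numerator to zero: 4s + 20 = 0, i.e. 4·(s + 5) = 0.
So s = -5.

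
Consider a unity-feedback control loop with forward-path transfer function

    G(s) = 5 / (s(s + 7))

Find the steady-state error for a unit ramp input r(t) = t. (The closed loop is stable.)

e_ss = 1.400

G(s) has one pole at the origin.
This is a Type 1 system. Kv = lim_{s→0} s·G(s) = 5/7.
e_ss = 1/Kv = 1/(5/7) = 7/5 ≈ 1.400.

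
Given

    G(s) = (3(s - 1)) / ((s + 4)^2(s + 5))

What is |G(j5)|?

|G(j5)| ≈ 0.05276

Substitute s = j5: numerator = -3 + j15, denominator = -245 + j155.
|G(j5)| = |-3 + j15| / |-245 + j155| = 15.297 / 289.91 ≈ 0.05276.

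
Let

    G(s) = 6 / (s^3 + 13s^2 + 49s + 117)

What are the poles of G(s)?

The poles are the roots of the denominator s^3 + 13s^2 + 49s + 117 = 0.
Trying s = -9: the polynomial evaluates to 0, so (s + 9) is a factor.
Dividing out leaves s^2 + 4s + 13 = 0.
The quadratic formula then gives s = -2 ± 3j.

s = -2 + 3j, -2 - 3j, -9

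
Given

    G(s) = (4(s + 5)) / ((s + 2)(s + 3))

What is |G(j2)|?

Substitute s = j2: numerator = 20 + j8, denominator = 2 + j10.
|G(j2)| = |20 + j8| / |2 + j10| = 21.541 / 10.198 ≈ 2.112.

|G(j2)| ≈ 2.112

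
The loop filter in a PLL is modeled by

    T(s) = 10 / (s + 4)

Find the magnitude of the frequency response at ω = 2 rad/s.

Substitute s = j2: numerator = 10, denominator = 4 + j2.
|T(j2)| = |10| / |4 + j2| = 10 / 4.4721 ≈ 2.236.

|T(j2)| ≈ 2.236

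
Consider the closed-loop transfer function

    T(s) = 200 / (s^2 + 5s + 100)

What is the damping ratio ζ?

Compare the denominator to the standard form s^2 + 2ζωₙs + ωₙ².
ωₙ² = 100, so ωₙ = 10 rad/s.
2ζωₙ = 5, so ζ = 5/(2·10) = 0.25.

ζ = 0.25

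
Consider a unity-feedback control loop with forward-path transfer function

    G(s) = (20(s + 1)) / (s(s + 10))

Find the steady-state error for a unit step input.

G(s) has one pole at the origin.
This is a Type 1 system; for a step input the steady-state error is zero.

e_ss = 0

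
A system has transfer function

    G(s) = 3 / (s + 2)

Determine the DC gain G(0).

Set s = 0: G(0) = (3) / (2) = 3/2.

G(0) = 3/2 ≈ 1.500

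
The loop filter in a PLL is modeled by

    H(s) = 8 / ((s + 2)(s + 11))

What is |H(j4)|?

Substitute s = j4: numerator = 8, denominator = 6 + j52.
|H(j4)| = |8| / |6 + j52| = 8 / 52.345 ≈ 0.1528.

|H(j4)| ≈ 0.1528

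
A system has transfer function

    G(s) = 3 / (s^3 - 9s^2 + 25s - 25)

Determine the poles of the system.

s = 2 + j, 2 - j, 5

The poles are the roots of the denominator s^3 - 9s^2 + 25s - 25 = 0.
Trying s = 5: the polynomial evaluates to 0, so (s - 5) is a factor.
Dividing out leaves s^2 - 4s + 5 = 0.
The quadratic formula then gives s = 2 ± 1j.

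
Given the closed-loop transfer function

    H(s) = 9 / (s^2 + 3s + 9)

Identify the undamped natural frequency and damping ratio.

Compare the denominator to the standard form s^2 + 2ζωₙs + ωₙ².
ωₙ² = 9, so ωₙ = 3 rad/s.
2ζωₙ = 3, so ζ = 3/(2·3) = 0.5.

ωₙ = 3 rad/s, ζ = 0.5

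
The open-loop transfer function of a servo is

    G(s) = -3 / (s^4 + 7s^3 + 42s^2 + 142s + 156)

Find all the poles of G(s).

s = -1 ± 5j, -2, -3

The poles are the roots of the denominator s^4 + 7s^3 + 42s^2 + 142s + 156 = 0.
Trying s = -2: the polynomial evaluates to 0, so (s + 2) is a factor.
Dividing out leaves s^3 + 5s^2 + 32s + 78 = 0.
This factors further as (s^2 + 2s + 26)(s + 3) = 0.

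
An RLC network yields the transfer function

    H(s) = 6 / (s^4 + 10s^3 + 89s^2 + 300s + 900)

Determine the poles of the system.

The poles are the roots of the denominator s^4 + 10s^3 + 89s^2 + 300s + 900 = 0.
No real roots exist; factor into two real quadratics: (s^2 + 4s + 20)(s^2 + 6s + 45) = 0.
Each quadratic gives a conjugate pair via the quadratic formula.

s = -2 ± 4j, -3 ± 6j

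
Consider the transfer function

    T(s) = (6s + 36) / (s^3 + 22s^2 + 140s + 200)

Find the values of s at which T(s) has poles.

s = -10, -10, -2

The poles are the roots of the denominator s^3 + 22s^2 + 140s + 200 = 0.
Trying s = -10: the polynomial evaluates to 0, so (s + 10) is a factor.
Dividing out leaves s^2 + 12s + 20 = 0.
Factoring the quadratic: (s + 10)(s + 2) = 0.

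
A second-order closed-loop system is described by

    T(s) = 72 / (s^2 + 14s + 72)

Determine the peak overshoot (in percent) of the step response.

%OS ≈ 1.02%

Comparing s^2 + 14s + 72 to s^2 + 2ζωₙs + ωₙ²: ωₙ = √72 ≈ 8.485 rad/s and ζ = 14/(2·√72) ≈ 0.8250.
%OS = 100·exp(−πζ/√(1−ζ²)) = 100·exp(−π·0.8250/√(1−0.8250²)) ≈ 1.02%.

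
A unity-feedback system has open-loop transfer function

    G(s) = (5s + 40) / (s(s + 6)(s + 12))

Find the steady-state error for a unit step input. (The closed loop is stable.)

e_ss = 0

G(s) has one pole at the origin.
This is a Type 1 system; for a step input the steady-state error is zero.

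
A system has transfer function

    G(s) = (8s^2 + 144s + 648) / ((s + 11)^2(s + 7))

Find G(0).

Set s = 0: G(0) = (648) / (847) = 648/847.

G(0) = 648/847 ≈ 0.7651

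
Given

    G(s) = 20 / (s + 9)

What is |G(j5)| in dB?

Substitute s = j5: numerator = 20, denominator = 9 + j5.
|G(j5)| = |20| / |9 + j5| = 20 / 10.296 ≈ 1.943.
In decibels: 20·log₁₀(1.943) ≈ 5.77 dB.

|G(j5)|_dB ≈ 5.77 dB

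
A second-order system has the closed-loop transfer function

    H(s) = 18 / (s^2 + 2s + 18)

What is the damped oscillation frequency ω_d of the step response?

ω_d ≈ 4.123 rad/s

Comparing s^2 + 2s + 18 to s^2 + 2ζωₙs + ωₙ²: ωₙ = √18 ≈ 4.243 rad/s and ζ = 2/(2·√18) ≈ 0.2357.
ζωₙ = 2/2 = 1, so ω_d = ωₙ√(1−ζ²) = √(ωₙ² − (ζωₙ)²) = √(18 − 1²) = √17 ≈ 4.123 rad/s.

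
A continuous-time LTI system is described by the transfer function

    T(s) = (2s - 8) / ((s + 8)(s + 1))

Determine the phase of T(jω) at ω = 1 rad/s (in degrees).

∠T(j1) ≈ 113.8°

At s = j1: numerator = -8 + j2, denominator = 7 + j9.
∠T = ∠num − ∠den = 165.96° − (52.125°) = 113.8°.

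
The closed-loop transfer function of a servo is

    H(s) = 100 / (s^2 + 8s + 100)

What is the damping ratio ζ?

ζ = 0.4

Compare the denominator to the standard form s^2 + 2ζωₙs + ωₙ².
ωₙ² = 100, so ωₙ = 10 rad/s.
2ζωₙ = 8, so ζ = 8/(2·10) = 0.4.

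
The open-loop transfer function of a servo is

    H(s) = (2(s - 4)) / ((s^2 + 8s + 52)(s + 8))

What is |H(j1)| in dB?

Substitute s = j1: numerator = -8 + j2, denominator = 400 + j115.
|H(j1)| = |-8 + j2| / |400 + j115| = 8.2462 / 416.20 ≈ 0.01981.
In decibels: 20·log₁₀(0.01981) ≈ -34.1 dB.

|H(j1)|_dB ≈ -34.1 dB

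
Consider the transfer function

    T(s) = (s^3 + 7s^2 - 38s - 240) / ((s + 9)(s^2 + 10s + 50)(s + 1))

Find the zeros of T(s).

Set the numerator to zero: s^3 + 7s^2 - 38s - 240 = 0.
Factoring: (s + 8)(s - 6)(s + 5) = 0.

s = -8, 6, -5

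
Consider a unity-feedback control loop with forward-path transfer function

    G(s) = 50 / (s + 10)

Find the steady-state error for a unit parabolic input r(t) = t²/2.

G(s) has no poles at the origin.
This is a Type 0 system; Ka = lim_{s→0} s^2·G(s) = 0, so the steady-state error for a parabola input is infinite.

e_ss = ∞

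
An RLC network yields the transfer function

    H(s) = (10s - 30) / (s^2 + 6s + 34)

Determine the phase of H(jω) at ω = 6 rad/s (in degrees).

At s = j6: numerator = -30 + j60, denominator = -2 + j36.
∠H = ∠num − ∠den = 116.57° − (93.180°) = 23.39°.

∠H(j6) ≈ 23.39°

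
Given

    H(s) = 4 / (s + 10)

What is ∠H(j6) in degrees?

At s = j6: numerator = 4, denominator = 10 + j6.
∠H = ∠num − ∠den = 0° − (30.964°) = -30.96°.

∠H(j6) ≈ -30.96°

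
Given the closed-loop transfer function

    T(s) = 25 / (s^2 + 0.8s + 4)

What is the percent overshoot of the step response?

%OS ≈ 52.7%

Comparing s^2 + 0.8s + 4 to s^2 + 2ζωₙs + ωₙ²: ωₙ = 2 rad/s and ζ = 0.8/(2·2) = 0.2.
%OS = 100·exp(−πζ/√(1−ζ²)) = 100·exp(−π·0.2/√(1−0.2²)) ≈ 52.7%.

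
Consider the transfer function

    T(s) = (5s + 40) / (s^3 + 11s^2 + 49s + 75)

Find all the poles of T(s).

The poles are the roots of the denominator s^3 + 11s^2 + 49s + 75 = 0.
Trying s = -3: the polynomial evaluates to 0, so (s + 3) is a factor.
Dividing out leaves s^2 + 8s + 25 = 0.
The quadratic formula then gives s = -4 ± 3j.

s = -3, -4 ± 3j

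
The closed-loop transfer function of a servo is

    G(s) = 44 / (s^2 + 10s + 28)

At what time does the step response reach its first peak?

Comparing s^2 + 10s + 28 to s^2 + 2ζωₙs + ωₙ²: ωₙ = √28 ≈ 5.292 rad/s and ζ = 10/(2·√28) ≈ 0.9449.
ζωₙ = 10/2 = 5, so ω_d = ωₙ√(1−ζ²) = √(ωₙ² − (ζωₙ)²) = √(28 − 5²) = √3 ≈ 1.732 rad/s.
t_p = π/ω_d = π/1.732 ≈ 1.814 s.

t_p ≈ 1.814 s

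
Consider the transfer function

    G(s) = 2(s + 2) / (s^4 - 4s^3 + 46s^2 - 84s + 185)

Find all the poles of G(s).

The poles are the roots of the denominator s^4 - 4s^3 + 46s^2 - 84s + 185 = 0.
No real roots exist; factor into two real quadratics: (s^2 - 2s + 37)(s^2 - 2s + 5) = 0.
Each quadratic gives a conjugate pair via the quadratic formula.

s = 1 ± 6j, 1 ± 2j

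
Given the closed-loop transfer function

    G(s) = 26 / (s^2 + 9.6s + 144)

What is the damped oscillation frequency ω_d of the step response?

ω_d ≈ 11.00 rad/s

Comparing s^2 + 9.6s + 144 to s^2 + 2ζωₙs + ωₙ²: ωₙ = 12 rad/s and ζ = 9.6/(2·12) = 0.4.
ζωₙ = 9.6/2 = 4.8, so ω_d = ωₙ√(1−ζ²) = √(ωₙ² − (ζωₙ)²) = √(144 − 4.8²) = √120.96 ≈ 11.00 rad/s.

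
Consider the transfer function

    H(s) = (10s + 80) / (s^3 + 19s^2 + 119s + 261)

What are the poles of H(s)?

s = -5 ± 2j, -9

The poles are the roots of the denominator s^3 + 19s^2 + 119s + 261 = 0.
Trying s = -9: the polynomial evaluates to 0, so (s + 9) is a factor.
Dividing out leaves s^2 + 10s + 29 = 0.
The quadratic formula then gives s = -5 ± 2j.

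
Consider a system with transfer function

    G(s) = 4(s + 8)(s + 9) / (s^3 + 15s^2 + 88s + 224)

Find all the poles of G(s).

s = -4 + 4j, -4 - 4j, -7

The poles are the roots of the denominator s^3 + 15s^2 + 88s + 224 = 0.
Trying s = -7: the polynomial evaluates to 0, so (s + 7) is a factor.
Dividing out leaves s^2 + 8s + 32 = 0.
The quadratic formula then gives s = -4 ± 4j.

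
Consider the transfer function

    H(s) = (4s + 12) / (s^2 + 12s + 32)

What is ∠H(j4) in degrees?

∠H(j4) ≈ -18.43°

At s = j4: numerator = 12 + j16, denominator = 16 + j48.
∠H = ∠num − ∠den = 53.130° − (71.565°) = -18.43°.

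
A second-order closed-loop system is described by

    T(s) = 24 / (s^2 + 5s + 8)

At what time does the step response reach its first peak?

t_p ≈ 2.375 s

Comparing s^2 + 5s + 8 to s^2 + 2ζωₙs + ωₙ²: ωₙ = √8 ≈ 2.828 rad/s and ζ = 5/(2·√8) ≈ 0.8839.
ζωₙ = 5/2 = 2.5, so ω_d = ωₙ√(1−ζ²) = √(ωₙ² − (ζωₙ)²) = √(8 − 2.5²) = √1.75 ≈ 1.323 rad/s.
t_p = π/ω_d = π/1.323 ≈ 2.375 s.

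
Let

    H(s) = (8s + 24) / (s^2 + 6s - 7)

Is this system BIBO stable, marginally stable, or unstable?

The denominator s^2 + 6s - 7 factors as (s - 1)(s + 7), giving poles at s = 1, -7.
Since the pole(s) at s = 1 lie in the right half-plane, the system is unstable.

unstable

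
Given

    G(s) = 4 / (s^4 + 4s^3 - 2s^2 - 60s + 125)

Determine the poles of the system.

The poles are the roots of the denominator s^4 + 4s^3 - 2s^2 - 60s + 125 = 0.
No real roots exist; factor into two real quadratics: (s^2 - 4s + 5)(s^2 + 8s + 25) = 0.
Each quadratic gives a conjugate pair via the quadratic formula.

s = 2 + j, 2 - j, -4 + 3j, -4 - 3j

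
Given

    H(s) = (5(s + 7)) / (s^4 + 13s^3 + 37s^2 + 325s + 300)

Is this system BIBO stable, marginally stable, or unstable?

marginally stable

The denominator s^4 + 13s^3 + 37s^2 + 325s + 300 factors as (s^2 + 25)(s + 12)(s + 1), giving poles at s = 5j, -5j, -12, -1.
Since the simple pole(s) at s = 5j, -5j lie on the jω-axis with none in the right half-plane, the system is marginally stable.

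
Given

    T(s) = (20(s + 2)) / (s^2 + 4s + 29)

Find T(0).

T(0) = 40/29 ≈ 1.379

At s = 0 each factor (s + a) contributes a and each (s^2 + bs + c) contributes c.
T(0) = 20·(2) / ((29)) = 40/29 = 40/29.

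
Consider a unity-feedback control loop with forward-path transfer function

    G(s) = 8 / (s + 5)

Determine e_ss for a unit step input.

G(s) has no poles at the origin.
This is a Type 0 system. Kp = lim_{s→0} G(s) = 8/5.
e_ss = 1/(1 + Kp) = 1/(1 + 8/5) = 5/13 ≈ 0.3846.

e_ss = 0.3846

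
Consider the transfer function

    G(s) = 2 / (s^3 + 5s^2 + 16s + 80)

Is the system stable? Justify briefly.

marginally stable

The denominator s^3 + 5s^2 + 16s + 80 factors as (s^2 + 16)(s + 5), giving poles at s = 4j, -4j, -5.
Since the simple pole(s) at s = ±4j lie on the jω-axis with none in the right half-plane, the system is marginally stable.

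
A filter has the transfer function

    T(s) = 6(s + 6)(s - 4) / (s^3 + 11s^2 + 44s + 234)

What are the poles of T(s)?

The poles are the roots of the denominator s^3 + 11s^2 + 44s + 234 = 0.
Trying s = -9: the polynomial evaluates to 0, so (s + 9) is a factor.
Dividing out leaves s^2 + 2s + 26 = 0.
The quadratic formula then gives s = -1 ± 5j.

s = -1 + 5j, -1 - 5j, -9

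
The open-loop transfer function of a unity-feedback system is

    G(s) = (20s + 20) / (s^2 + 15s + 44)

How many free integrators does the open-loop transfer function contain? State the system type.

The denominator has no factor of s at the origin — no free integrator — so this is a Type 0 system.

Type 0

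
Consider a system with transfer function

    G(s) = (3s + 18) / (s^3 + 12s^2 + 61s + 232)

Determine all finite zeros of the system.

Set the numerator to zero: 3s + 18 = 0, i.e. 3·(s + 6) = 0.
So s = -6.

s = -6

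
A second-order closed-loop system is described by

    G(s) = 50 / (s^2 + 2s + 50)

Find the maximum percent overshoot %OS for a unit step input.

%OS ≈ 63.8%

Comparing s^2 + 2s + 50 to s^2 + 2ζωₙs + ωₙ²: ωₙ = √50 ≈ 7.071 rad/s and ζ = 2/(2·√50) ≈ 0.1414.
%OS = 100·exp(−πζ/√(1−ζ²)) = 100·exp(−π·0.1414/√(1−0.1414²)) ≈ 63.8%.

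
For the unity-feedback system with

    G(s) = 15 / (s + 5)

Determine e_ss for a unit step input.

e_ss = 0.2500

G(s) has no poles at the origin.
This is a Type 0 system. Kp = lim_{s→0} G(s) = 15/5 = 3.
e_ss = 1/(1 + Kp) = 1/(1 + 3) = 1/4 ≈ 0.2500.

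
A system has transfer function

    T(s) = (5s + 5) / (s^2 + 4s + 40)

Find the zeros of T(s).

s = -1

Set the numerator to zero: 5s + 5 = 0, i.e. 5·(s + 1) = 0.
So s = -1.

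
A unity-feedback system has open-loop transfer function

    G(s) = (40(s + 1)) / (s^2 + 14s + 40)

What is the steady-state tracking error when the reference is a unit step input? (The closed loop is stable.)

e_ss = 0.5000

G(s) has no poles at the origin.
This is a Type 0 system. Kp = lim_{s→0} G(s) = 40/40 = 1.
e_ss = 1/(1 + Kp) = 1/(1 + 1) = 1/2 ≈ 0.5000.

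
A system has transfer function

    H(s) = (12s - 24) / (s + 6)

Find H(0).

Set s = 0: H(0) = (-24) / (6) = -4.

H(0) = -4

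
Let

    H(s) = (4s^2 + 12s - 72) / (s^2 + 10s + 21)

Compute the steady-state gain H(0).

H(0) = -24/7 ≈ -3.429

Set s = 0: H(0) = (-72) / (21) = -24/7.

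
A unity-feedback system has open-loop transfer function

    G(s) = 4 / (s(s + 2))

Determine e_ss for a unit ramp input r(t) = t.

G(s) has one pole at the origin.
This is a Type 1 system. Kv = lim_{s→0} s·G(s) = 4/2 = 2.
e_ss = 1/Kv = 1/(2) = 1/2 ≈ 0.5000.

e_ss = 0.5000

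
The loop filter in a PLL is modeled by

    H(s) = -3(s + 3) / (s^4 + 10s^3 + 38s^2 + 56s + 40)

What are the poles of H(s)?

s = -1 ± j, -4 ± 2j

The poles are the roots of the denominator s^4 + 10s^3 + 38s^2 + 56s + 40 = 0.
No real roots exist; factor into two real quadratics: (s^2 + 2s + 2)(s^2 + 8s + 20) = 0.
Each quadratic gives a conjugate pair via the quadratic formula.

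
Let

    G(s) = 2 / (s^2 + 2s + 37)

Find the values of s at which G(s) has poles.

The poles are the roots of the denominator s^2 + 2s + 37 = 0.
Using the quadratic formula: s = (-2 ± √(-144))/2 = -1 ± 6j.

s = -1 ± 6j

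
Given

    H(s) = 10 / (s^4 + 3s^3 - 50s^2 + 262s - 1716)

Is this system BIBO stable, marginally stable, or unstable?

The denominator s^4 + 3s^3 - 50s^2 + 262s - 1716 factors as (s + 11)(s^2 - 2s + 26)(s - 6), giving poles at s = -11, 1 + 5j, 1 - 5j, 6.
Since the pole(s) at s = 1 ± 5j, 6 lie in the right half-plane, the system is unstable.

unstable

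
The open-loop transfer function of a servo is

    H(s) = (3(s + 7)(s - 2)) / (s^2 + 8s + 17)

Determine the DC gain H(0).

At s = 0 each factor (s + a) contributes a and each (s^2 + bs + c) contributes c.
H(0) = 3·(7) · (-2) / ((17)) = -42/17 = -42/17.

H(0) = -42/17 ≈ -2.471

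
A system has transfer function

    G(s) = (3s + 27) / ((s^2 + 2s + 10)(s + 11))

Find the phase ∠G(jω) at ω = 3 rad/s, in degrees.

At s = j3: numerator = 27 + j9, denominator = -7 + j69.
∠G = ∠num − ∠den = 18.435° − (95.793°) = -77.36°.

∠G(j3) ≈ -77.36°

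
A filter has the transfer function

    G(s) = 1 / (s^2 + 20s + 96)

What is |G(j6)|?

Substitute s = j6: numerator = 1, denominator = 60 + j120.
|G(j6)| = |1| / |60 + j120| = 1 / 134.16 ≈ 0.007454.

|G(j6)| ≈ 0.007454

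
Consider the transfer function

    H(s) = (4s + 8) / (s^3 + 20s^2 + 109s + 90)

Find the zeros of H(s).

Set the numerator to zero: 4s + 8 = 0, i.e. 4·(s + 2) = 0.
So s = -2.

s = -2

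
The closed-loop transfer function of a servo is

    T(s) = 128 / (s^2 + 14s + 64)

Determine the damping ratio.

ζ = 0.875

Compare the denominator to the standard form s^2 + 2ζωₙs + ωₙ².
ωₙ² = 64, so ωₙ = 8 rad/s.
2ζωₙ = 14, so ζ = 14/(2·8) = 0.875.
With ζ = 0.875 the response is underdamped.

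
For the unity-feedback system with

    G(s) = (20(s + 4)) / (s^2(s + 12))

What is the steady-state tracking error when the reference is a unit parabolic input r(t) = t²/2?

G(s) has 2 poles at the origin.
This is a Type 2 system. Ka = lim_{s→0} s^2·G(s) = 80/12 = 20/3.
e_ss = 1/Ka = 1/(20/3) = 3/20 ≈ 0.1500.

e_ss = 0.1500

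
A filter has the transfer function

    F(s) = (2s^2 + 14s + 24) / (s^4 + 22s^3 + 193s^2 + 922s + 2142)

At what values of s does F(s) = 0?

s = -4, -3

Set the numerator to zero: 2s^2 + 14s + 24 = 0, i.e. 2·(s^2 + 7s + 12) = 0.
Factoring: (s + 4)(s + 3) = 0.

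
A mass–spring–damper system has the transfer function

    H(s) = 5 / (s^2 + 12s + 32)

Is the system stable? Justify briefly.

The denominator s^2 + 12s + 32 factors as (s + 8)(s + 4), giving poles at s = -8, -4.
Since all poles lie strictly in the left half-plane, the system is stable.

stable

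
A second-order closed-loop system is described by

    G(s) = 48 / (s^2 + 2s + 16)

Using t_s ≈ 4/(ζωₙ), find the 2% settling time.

t_s ≈ 4 s

Comparing s^2 + 2s + 16 to s^2 + 2ζωₙs + ωₙ²: ωₙ = 4 rad/s and ζ = 2/(2·4) = 0.25.
ζωₙ = 2/2 = 1, so t_s ≈ 4/(ζωₙ) = 4/1 = 4 s.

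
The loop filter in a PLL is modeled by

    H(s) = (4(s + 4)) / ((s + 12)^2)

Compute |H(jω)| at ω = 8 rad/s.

Substitute s = j8: numerator = 16 + j32, denominator = 80 + j192.
|H(j8)| = |16 + j32| / |80 + j192| = 35.777 / 208 ≈ 0.1720.

|H(j8)| ≈ 0.1720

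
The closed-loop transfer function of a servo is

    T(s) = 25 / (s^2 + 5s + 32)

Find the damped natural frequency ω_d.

ω_d ≈ 5.074 rad/s

Comparing s^2 + 5s + 32 to s^2 + 2ζωₙs + ωₙ²: ωₙ = √32 ≈ 5.657 rad/s and ζ = 5/(2·√32) ≈ 0.4419.
ζωₙ = 5/2 = 2.5, so ω_d = ωₙ√(1−ζ²) = √(ωₙ² − (ζωₙ)²) = √(32 − 2.5²) = √25.75 ≈ 5.074 rad/s.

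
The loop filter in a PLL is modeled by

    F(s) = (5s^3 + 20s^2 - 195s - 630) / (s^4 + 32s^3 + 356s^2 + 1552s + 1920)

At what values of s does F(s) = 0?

s = 6, -3, -7

Set the numerator to zero: 5s^3 + 20s^2 - 195s - 630 = 0, i.e. 5·(s^3 + 4s^2 - 39s - 126) = 0.
Factoring: (s - 6)(s + 3)(s + 7) = 0.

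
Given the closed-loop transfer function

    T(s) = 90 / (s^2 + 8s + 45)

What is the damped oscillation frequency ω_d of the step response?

ω_d ≈ 5.385 rad/s

Comparing s^2 + 8s + 45 to s^2 + 2ζωₙs + ωₙ²: ωₙ = √45 ≈ 6.708 rad/s and ζ = 8/(2·√45) ≈ 0.5963.
ζωₙ = 8/2 = 4, so ω_d = ωₙ√(1−ζ²) = √(ωₙ² − (ζωₙ)²) = √(45 − 4²) = √29 ≈ 5.385 rad/s.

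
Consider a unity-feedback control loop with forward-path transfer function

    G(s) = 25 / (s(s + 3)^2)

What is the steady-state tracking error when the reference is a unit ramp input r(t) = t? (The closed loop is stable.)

e_ss = 0.3600

G(s) has one pole at the origin.
This is a Type 1 system. Kv = lim_{s→0} s·G(s) = 25/9.
e_ss = 1/Kv = 1/(25/9) = 9/25 ≈ 0.3600.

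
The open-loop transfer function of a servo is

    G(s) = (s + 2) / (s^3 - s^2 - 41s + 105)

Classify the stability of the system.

unstable

The denominator s^3 - s^2 - 41s + 105 factors as (s - 3)(s + 7)(s - 5), giving poles at s = 3, -7, 5.
Since the pole(s) at s = 3, 5 lie in the right half-plane, the system is unstable.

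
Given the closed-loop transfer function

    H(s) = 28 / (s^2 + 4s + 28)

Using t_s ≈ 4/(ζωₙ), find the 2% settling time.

Comparing s^2 + 4s + 28 to s^2 + 2ζωₙs + ωₙ²: ωₙ = √28 ≈ 5.292 rad/s and ζ = 4/(2·√28) ≈ 0.3780.
ζωₙ = 4/2 = 2, so t_s ≈ 4/(ζωₙ) = 4/2 = 2 s.

t_s ≈ 2 s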